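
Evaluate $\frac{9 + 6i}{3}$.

Divisor is real, so divide each part by 3:
= 3 + 2i


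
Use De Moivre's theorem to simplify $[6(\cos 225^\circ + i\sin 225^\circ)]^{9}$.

By De Moivre: z^n = r^n(cos(nθ) + i sin(nθ))
= 6^9(cos(9*225°) + i sin(9*225°))
= 10077696(cos 225° + i sin 225°)
= -5038848*sqrt(2) - 5038848*sqrt(2)i


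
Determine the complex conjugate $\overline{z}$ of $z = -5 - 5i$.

If z = a + bi, then conjugate(z) = a - bi
conjugate(-5 - 5i) = -5 + 5i


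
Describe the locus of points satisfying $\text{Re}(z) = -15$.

Re(z) = x where z = x + yi; the equation x = -15 is satisfied by all points with that x-coordinate
Locus: Vertical line x = -15


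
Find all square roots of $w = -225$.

|w| = 225, arg(w) = 180°
Root modulus = 225^(1/2) = 15
Root arguments: θ_k = (180° + 360°k)/2 for k = 0, 1, ..., 1
Roots: 15i, -15i


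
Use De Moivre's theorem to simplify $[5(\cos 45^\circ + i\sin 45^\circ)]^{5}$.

By De Moivre: z^n = r^n(cos(nθ) + i sin(nθ))
= 5^5(cos(5*45°) + i sin(5*45°))
= 3125(cos 225° + i sin 225°)
= -3125*sqrt(2)/2 - (3125*sqrt(2)/2)i


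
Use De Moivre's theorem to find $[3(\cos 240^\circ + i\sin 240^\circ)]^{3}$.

By De Moivre: z^n = r^n(cos(nθ) + i sin(nθ))
= 3^3(cos(3*240°) + i sin(3*240°))
= 27(cos 0° + i sin 0°)
= 27


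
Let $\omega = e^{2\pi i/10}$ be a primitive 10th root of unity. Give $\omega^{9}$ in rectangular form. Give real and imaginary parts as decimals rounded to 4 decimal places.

ω^9 = e^(2πi·9/10) = e^(i·9π/5)
= cos(9π/5) + i sin(9π/5)
= 0.8090 - 0.5878i


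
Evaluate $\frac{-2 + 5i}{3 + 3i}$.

Multiply numerator and denominator by conjugate (3 - 3i):
= (-2 + 5i)(3 - 3i) / (3^2 + 3^2)
= (9 + 21i) / 18
Divide through by 3: (3 + 7i) / 6
= 1/2 + (7/6)i


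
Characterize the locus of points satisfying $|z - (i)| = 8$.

|z - z0| = r describes a circle centered at z0 with radius r
Here z0 = i and r = 8
Locus: Circle centered at (0, 1) with radius 8


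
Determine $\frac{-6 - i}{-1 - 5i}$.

Multiply numerator and denominator by conjugate (-1 + 5i):
= (-6 - i)(-1 + 5i) / ((-1)^2 + (-5)^2)
= (11 - 29i) / 26
= 11/26 - (29/26)i


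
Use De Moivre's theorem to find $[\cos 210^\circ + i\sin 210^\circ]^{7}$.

By De Moivre: z^n = r^n(cos(nθ) + i sin(nθ))
= 1^7(cos(7*210°) + i sin(7*210°))
= 1(cos 30° + i sin 30°)
= sqrt(3)/2 + (1/2)i


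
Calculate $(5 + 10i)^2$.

(a + bi)^2 = a^2 - b^2 + 2abi
= 5^2 - 10^2 + 2*5*10i
= -75 + 100i


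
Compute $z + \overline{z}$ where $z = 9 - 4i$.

z + conjugate(z) = (a + bi) + (a - bi) = 2a
= 2 * 9 = 18


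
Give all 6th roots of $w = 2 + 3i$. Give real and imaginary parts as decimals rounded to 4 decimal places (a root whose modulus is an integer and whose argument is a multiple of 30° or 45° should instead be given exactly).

|w| = sqrt(13) ≈ 3.605551, arg(w) ≈ 56.309932°
Root modulus = sqrt(13)^(1/6) ≈ 1.238308
Root arguments: θ_k = (arg(w) + 360°k)/6 for k = 0, 1, ..., 5
Compute each root as (root modulus)(cos θ_k + i sin θ_k) using full-precision intermediates, then round to 4 decimal places.
Roots: 1.2217 + 0.2019i, 0.4360 + 1.1590i, -0.7857 + 0.9571i, -1.2217 - 0.2019i, -0.4360 - 1.1590i, 0.7857 - 0.9571i


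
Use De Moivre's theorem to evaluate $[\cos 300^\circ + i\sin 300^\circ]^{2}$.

By De Moivre: z^n = r^n(cos(nθ) + i sin(nθ))
= 1^2(cos(2*300°) + i sin(2*300°))
= 1(cos 240° + i sin 240°)
= -1/2 - (sqrt(3)/2)i


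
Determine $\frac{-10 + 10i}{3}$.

Divisor is real, so divide each part by 3:
= -10/3 + (10/3)i


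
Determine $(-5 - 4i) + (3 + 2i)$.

(-5 + 3) + (-4 + 2)i = -2 - 2i


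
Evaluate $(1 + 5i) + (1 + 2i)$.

(1 + 1) + (5 + 2)i = 2 + 7i


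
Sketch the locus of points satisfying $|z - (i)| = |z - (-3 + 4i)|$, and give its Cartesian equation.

|z - z1| = |z - z2| means z is equidistant from z1 and z2,
i.e. the perpendicular bisector of the segment from (0, 1) to (-3, 4) (midpoint (-3/2, 5/2)).
With z = x + yi, square both sides:
(x - 0)^2 + (y - 1)^2 = (x - (-3))^2 + (y - 4)^2
The x^2 and y^2 terms cancel: -6x + 6y = 25 - 1 = 24
Simplify: x - y = -4
Locus: Perpendicular bisector of the segment from (0, 1) to (-3, 4): the line x - y = -4


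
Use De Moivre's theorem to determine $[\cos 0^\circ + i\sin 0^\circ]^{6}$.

By De Moivre: z^n = r^n(cos(nθ) + i sin(nθ))
= 1^6(cos(6*0°) + i sin(6*0°))
= 1(cos 0° + i sin 0°)
= 1


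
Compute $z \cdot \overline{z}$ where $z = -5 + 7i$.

z * conjugate(z) = |z|^2 = a^2 + b^2
= (-5)^2 + 7^2 = 74


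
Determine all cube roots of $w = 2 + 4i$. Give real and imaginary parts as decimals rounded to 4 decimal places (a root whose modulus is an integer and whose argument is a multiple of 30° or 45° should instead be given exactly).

|w| = sqrt(20) ≈ 4.472136, arg(w) ≈ 63.434949°
Root modulus = sqrt(20)^(1/3) ≈ 1.647549
Root arguments: θ_k = (arg(w) + 360°k)/3 for k = 0, 1, ..., 2
Compute each root as (root modulus)(cos θ_k + i sin θ_k) using full-precision intermediates, then round to 4 decimal places.
Roots: 1.5366 + 0.5943i, -1.2830 + 1.0336i, -0.2536 - 1.6279i


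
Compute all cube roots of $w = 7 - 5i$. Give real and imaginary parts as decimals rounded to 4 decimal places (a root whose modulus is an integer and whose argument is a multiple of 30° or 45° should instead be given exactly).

|w| = sqrt(74) ≈ 8.602325, arg(w) ≈ 324.462322°
Root modulus = sqrt(74)^(1/3) ≈ 2.048984
Root arguments: θ_k = (arg(w) + 360°k)/3 for k = 0, 1, ..., 2
Compute each root as (root modulus)(cos θ_k + i sin θ_k) using full-precision intermediates, then round to 4 decimal places.
Roots: -0.6384 + 1.9470i, -1.3669 - 1.5264i, 2.0053 - 0.4206i


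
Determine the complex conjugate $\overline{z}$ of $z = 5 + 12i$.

If z = a + bi, then conjugate(z) = a - bi
conjugate(5 + 12i) = 5 - 12i


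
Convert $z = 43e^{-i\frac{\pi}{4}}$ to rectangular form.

a = r cos θ = 43 * sqrt(2)/2 = 43*sqrt(2)/2
b = r sin θ = 43 * -sqrt(2)/2 = -43*sqrt(2)/2
z = 43*sqrt(2)/2 - (43*sqrt(2)/2)i


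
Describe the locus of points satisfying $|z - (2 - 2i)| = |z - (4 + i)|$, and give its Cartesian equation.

|z - z1| = |z - z2| means z is equidistant from z1 and z2,
i.e. the perpendicular bisector of the segment from (2, -2) to (4, 1) (midpoint (3, -1/2)).
With z = x + yi, square both sides:
(x - 2)^2 + (y - (-2))^2 = (x - 4)^2 + (y - 1)^2
The x^2 and y^2 terms cancel: 4x + 6y = 17 - 8 = 9
Simplify: 4x + 6y = 9
Locus: Perpendicular bisector of the segment from (2, -2) to (4, 1): the line 4x + 6y = 9


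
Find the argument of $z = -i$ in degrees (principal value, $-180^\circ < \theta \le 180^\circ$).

a = 0 and b < 0, so z lies on the negative imaginary axis: θ = -90°


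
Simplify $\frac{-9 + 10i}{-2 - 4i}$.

Multiply numerator and denominator by conjugate (-2 + 4i):
= (-9 + 10i)(-2 + 4i) / ((-2)^2 + (-4)^2)
= (-22 - 56i) / 20
Divide through by 2: (-11 - 28i) / 10
= -11/10 - (14/5)i


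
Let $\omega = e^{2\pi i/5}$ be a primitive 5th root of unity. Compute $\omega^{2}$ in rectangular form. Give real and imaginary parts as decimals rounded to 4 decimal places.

ω^2 = e^(2πi·2/5) = e^(i·4π/5)
= cos(4π/5) + i sin(4π/5)
= -0.8090 + 0.5878i


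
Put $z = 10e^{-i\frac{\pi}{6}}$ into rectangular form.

a = r cos θ = 10 * sqrt(3)/2 = 5*sqrt(3)
b = r sin θ = 10 * -1/2 = -5
z = 5*sqrt(3) - 5i


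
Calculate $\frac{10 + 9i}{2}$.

Divisor is real, so divide each part by 2:
= 5 + (9/2)i


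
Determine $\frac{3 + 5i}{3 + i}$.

Multiply numerator and denominator by conjugate (3 - i):
= (3 + 5i)(3 - i) / (3^2 + 1^2)
= (14 + 12i) / 10
Divide through by 2: (7 + 6i) / 5
= 7/5 + (6/5)i


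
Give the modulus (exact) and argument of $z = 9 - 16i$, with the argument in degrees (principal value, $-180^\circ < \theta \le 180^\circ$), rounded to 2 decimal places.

|z| = sqrt(9^2 + (-16)^2) = sqrt(337)
arg(z) = arctan(b/a) = arctan(-16/9) (quadrant-adjusted) = -60.64°


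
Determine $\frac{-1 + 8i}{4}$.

Divisor is real, so divide each part by 4:
= -1/4 + 2i


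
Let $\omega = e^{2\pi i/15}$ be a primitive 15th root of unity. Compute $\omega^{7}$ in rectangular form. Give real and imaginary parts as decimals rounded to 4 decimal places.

ω^7 = e^(2πi·7/15) = e^(i·14π/15)
= cos(14π/15) + i sin(14π/15)
= -0.9781 + 0.2079i


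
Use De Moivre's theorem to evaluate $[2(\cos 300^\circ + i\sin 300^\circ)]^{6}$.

By De Moivre: z^n = r^n(cos(nθ) + i sin(nθ))
= 2^6(cos(6*300°) + i sin(6*300°))
= 64(cos 0° + i sin 0°)
= 64


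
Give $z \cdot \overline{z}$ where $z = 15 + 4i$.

z * conjugate(z) = |z|^2 = a^2 + b^2
= 15^2 + 4^2 = 241


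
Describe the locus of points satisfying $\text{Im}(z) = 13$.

Im(z) = y where z = x + yi; the equation y = 13 is satisfied by all points with that y-coordinate
Locus: Horizontal line y = 13


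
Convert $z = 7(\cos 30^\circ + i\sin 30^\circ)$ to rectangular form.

a = r cos θ = 7 * sqrt(3)/2 = 7*sqrt(3)/2
b = r sin θ = 7 * 1/2 = 7/2
z = 7*sqrt(3)/2 + (7/2)i


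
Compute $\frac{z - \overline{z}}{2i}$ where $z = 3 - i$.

z - conjugate(z) = 2bi
(z - conjugate(z))/(2i) = 2bi/(2i) = b = -1


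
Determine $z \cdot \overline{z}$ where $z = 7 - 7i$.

z * conjugate(z) = |z|^2 = a^2 + b^2
= 7^2 + (-7)^2 = 98


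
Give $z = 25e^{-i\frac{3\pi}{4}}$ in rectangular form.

a = r cos θ = 25 * -sqrt(2)/2 = -25*sqrt(2)/2
b = r sin θ = 25 * -sqrt(2)/2 = -25*sqrt(2)/2
z = -25*sqrt(2)/2 - (25*sqrt(2)/2)i


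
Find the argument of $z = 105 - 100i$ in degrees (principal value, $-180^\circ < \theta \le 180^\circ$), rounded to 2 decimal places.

θ = arctan(b/a) = arctan(-100/105) (quadrant-adjusted) = -43.60°


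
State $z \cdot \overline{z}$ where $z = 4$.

z * conjugate(z) = |z|^2 = a^2 + b^2
= 4^2 + 0^2 = 16


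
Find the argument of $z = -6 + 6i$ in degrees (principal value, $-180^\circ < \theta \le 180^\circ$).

θ = arctan(b/a) = arctan(6/-6) (quadrant-adjusted) = 135°


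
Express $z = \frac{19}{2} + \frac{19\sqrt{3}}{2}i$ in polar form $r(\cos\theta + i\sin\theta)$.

r = |z| = sqrt(a^2 + b^2) = sqrt((19/2)^2 + (19*sqrt(3)/2)^2) = sqrt(361/4 + 1083/4) = sqrt(361) = 19
θ = arctan(b/a) = arctan(16.4545/9.5) (quadrant-adjusted) = 60°
z = 19(cos 60° + i sin 60°)


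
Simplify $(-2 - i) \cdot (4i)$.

(a1*a2 - b1*b2) + (a1*b2 + b1*a2)i
= (0 - (-4)) + (-8 + 0)i
= 4 - 8i


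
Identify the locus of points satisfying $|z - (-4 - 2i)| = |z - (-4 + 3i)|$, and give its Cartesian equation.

|z - z1| = |z - z2| means z is equidistant from z1 and z2,
i.e. the perpendicular bisector of the segment from (-4, -2) to (-4, 3) (midpoint (-4, 1/2)).
With z = x + yi, square both sides:
(x - (-4))^2 + (y - (-2))^2 = (x - (-4))^2 + (y - 3)^2
The x^2 and y^2 terms cancel: 0x + 10y = 25 - 20 = 5
Simplify: y = 1/2
Locus: Perpendicular bisector of the segment from (-4, -2) to (-4, 3): the line y = 1/2


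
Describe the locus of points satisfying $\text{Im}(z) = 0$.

Im(z) = y where z = x + yi; the equation y = 0 is satisfied by all points with that y-coordinate
Locus: Horizontal line y = 0


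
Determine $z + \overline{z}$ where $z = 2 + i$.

z + conjugate(z) = (a + bi) + (a - bi) = 2a
= 2 * 2 = 4


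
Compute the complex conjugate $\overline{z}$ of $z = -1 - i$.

If z = a + bi, then conjugate(z) = a - bi
conjugate(-1 - i) = -1 + i


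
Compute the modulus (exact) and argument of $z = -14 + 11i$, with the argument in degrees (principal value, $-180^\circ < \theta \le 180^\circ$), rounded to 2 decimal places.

|z| = sqrt((-14)^2 + 11^2) = sqrt(317)
arg(z) = arctan(b/a) = arctan(11/-14) (quadrant-adjusted) = 141.84°


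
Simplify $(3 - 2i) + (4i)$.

(3 + 0) + (-2 + 4)i = 3 + 2i


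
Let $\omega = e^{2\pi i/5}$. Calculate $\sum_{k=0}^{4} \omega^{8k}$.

Let ζ = ω^8 = e^(2πi·8/5). Since 5 ∤ 8, ζ ≠ 1.
Sum = Σ_{k=0}^{4} ζ^k = (ζ^5 - 1)/(ζ - 1) = (ω^{8·5} - 1)/(ζ - 1) = (1 - 1)/(ζ - 1) = 0


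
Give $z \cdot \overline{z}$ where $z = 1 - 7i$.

z * conjugate(z) = |z|^2 = a^2 + b^2
= 1^2 + (-7)^2 = 50


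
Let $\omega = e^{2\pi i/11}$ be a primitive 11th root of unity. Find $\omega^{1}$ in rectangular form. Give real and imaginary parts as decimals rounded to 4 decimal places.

ω^1 = e^(2πi·1/11) = e^(i·2π/11)
= cos(2π/11) + i sin(2π/11)
= 0.8413 + 0.5406i


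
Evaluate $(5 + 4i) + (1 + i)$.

(5 + 1) + (4 + 1)i = 6 + 5i


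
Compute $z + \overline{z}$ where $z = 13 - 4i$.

z + conjugate(z) = (a + bi) + (a - bi) = 2a
= 2 * 13 = 26


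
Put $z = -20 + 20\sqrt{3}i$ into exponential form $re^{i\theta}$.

r = |z| = sqrt((-20)^2 + (20*sqrt(3))^2) = sqrt(400 + 1200) = sqrt(1600) = 40
θ = arctan(b/a) = arctan(34.641/-20) (quadrant-adjusted) = 120° = 2π/3
z = 40e^(i*2π/3)


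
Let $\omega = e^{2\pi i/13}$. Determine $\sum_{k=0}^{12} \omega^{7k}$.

Let ζ = ω^7 = e^(2πi·7/13). Since 13 ∤ 7, ζ ≠ 1.
Sum = Σ_{k=0}^{12} ζ^k = (ζ^13 - 1)/(ζ - 1) = (ω^{7·13} - 1)/(ζ - 1) = (1 - 1)/(ζ - 1) = 0


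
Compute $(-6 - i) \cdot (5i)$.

(a1*a2 - b1*b2) + (a1*b2 + b1*a2)i
= (0 - (-5)) + (-30 + 0)i
= 5 - 30i


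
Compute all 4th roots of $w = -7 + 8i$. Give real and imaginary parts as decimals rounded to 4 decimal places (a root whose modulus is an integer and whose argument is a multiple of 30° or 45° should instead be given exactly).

|w| = sqrt(113) ≈ 10.630146, arg(w) ≈ 131.185925°
Root modulus = sqrt(113)^(1/4) ≈ 1.805655
Root arguments: θ_k = (arg(w) + 360°k)/4 for k = 0, 1, ..., 3
Compute each root as (root modulus)(cos θ_k + i sin θ_k) using full-precision intermediates, then round to 4 decimal places.
Roots: 1.5178 + 0.9780i, -0.9780 + 1.5178i, -1.5178 - 0.9780i, 0.9780 - 1.5178i


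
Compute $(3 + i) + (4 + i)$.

(3 + 4) + (1 + 1)i = 7 + 2i


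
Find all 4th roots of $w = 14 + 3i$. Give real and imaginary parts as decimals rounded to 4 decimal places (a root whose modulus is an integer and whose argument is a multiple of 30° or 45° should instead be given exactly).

|w| = sqrt(205) ≈ 14.317821, arg(w) ≈ 12.094757°
Root modulus = sqrt(205)^(1/4) ≈ 1.945222
Root arguments: θ_k = (arg(w) + 360°k)/4 for k = 0, 1, ..., 3
Compute each root as (root modulus)(cos θ_k + i sin θ_k) using full-precision intermediates, then round to 4 decimal places.
Roots: 1.9425 + 0.1026i, -0.1026 + 1.9425i, -1.9425 - 0.1026i, 0.1026 - 1.9425i


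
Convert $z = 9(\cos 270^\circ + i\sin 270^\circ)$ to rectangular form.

a = r cos θ = 9 * 0 = 0
b = r sin θ = 9 * -1 = -9
z = -9i


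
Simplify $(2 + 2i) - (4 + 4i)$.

(2 - 4) + (2 - 4)i = -2 - 2i


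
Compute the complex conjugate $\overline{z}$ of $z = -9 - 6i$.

If z = a + bi, then conjugate(z) = a - bi
conjugate(-9 - 6i) = -9 + 6i


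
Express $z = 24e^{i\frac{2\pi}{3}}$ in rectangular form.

a = r cos θ = 24 * -1/2 = -12
b = r sin θ = 24 * sqrt(3)/2 = 12*sqrt(3)
z = -12 + 12*sqrt(3)i


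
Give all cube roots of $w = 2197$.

|w| = 2197, arg(w) = 0°
Root modulus = 2197^(1/3) = 13
Root arguments: θ_k = (0° + 360°k)/3 for k = 0, 1, ..., 2
Roots: 13, -13/2 + (13*sqrt(3)/2)i, -13/2 - (13*sqrt(3)/2)i


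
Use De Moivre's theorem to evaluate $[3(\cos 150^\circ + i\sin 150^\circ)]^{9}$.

By De Moivre: z^n = r^n(cos(nθ) + i sin(nθ))
= 3^9(cos(9*150°) + i sin(9*150°))
= 19683(cos 270° + i sin 270°)
= -19683i


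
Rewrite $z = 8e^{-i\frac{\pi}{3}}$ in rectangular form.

a = r cos θ = 8 * 1/2 = 4
b = r sin θ = 8 * -sqrt(3)/2 = -4*sqrt(3)
z = 4 - 4*sqrt(3)i


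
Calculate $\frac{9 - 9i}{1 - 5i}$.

Multiply numerator and denominator by conjugate (1 + 5i):
= (9 - 9i)(1 + 5i) / (1^2 + (-5)^2)
= (54 + 36i) / 26
Divide through by 2: (27 + 18i) / 13
= 27/13 + (18/13)i


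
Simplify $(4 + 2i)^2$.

(a + bi)^2 = a^2 - b^2 + 2abi
= 4^2 - 2^2 + 2*4*2i
= 12 + 16i


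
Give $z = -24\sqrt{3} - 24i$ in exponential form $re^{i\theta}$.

r = |z| = sqrt((-24*sqrt(3))^2 + (-24)^2) = sqrt(1728 + 576) = sqrt(2304) = 48
θ = arctan(b/a) = arctan(-24/-41.5692) (quadrant-adjusted) = -150° = -5π/6
z = 48e^(-i*5π/6)


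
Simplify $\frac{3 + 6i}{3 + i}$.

Multiply numerator and denominator by conjugate (3 - i):
= (3 + 6i)(3 - i) / (3^2 + 1^2)
= (15 + 15i) / 10
Divide through by 5: (3 + 3i) / 2
= 3/2 + (3/2)i


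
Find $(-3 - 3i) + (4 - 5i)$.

(-3 + 4) + (-3 + (-5))i = 1 - 8i


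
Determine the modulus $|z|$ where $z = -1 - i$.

|z| = sqrt(a^2 + b^2) = sqrt((-1)^2 + (-1)^2) = sqrt(2) = sqrt(2)


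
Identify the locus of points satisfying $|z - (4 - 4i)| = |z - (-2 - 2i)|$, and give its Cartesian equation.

|z - z1| = |z - z2| means z is equidistant from z1 and z2,
i.e. the perpendicular bisector of the segment from (4, -4) to (-2, -2) (midpoint (1, -3)).
With z = x + yi, square both sides:
(x - 4)^2 + (y - (-4))^2 = (x - (-2))^2 + (y - (-2))^2
The x^2 and y^2 terms cancel: -12x + 4y = 8 - 32 = -24
Simplify: 3x - y = 6
Locus: Perpendicular bisector of the segment from (4, -4) to (-2, -2): the line 3x - y = 6


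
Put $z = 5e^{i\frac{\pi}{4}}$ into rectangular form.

a = r cos θ = 5 * sqrt(2)/2 = 5*sqrt(2)/2
b = r sin θ = 5 * sqrt(2)/2 = 5*sqrt(2)/2
z = 5*sqrt(2)/2 + (5*sqrt(2)/2)i


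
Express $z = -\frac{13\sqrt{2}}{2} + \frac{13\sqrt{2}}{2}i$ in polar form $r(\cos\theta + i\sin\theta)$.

r = |z| = sqrt(a^2 + b^2) = sqrt((-13*sqrt(2)/2)^2 + (13*sqrt(2)/2)^2) = sqrt(169/2 + 169/2) = sqrt(169) = 13
θ = arctan(b/a) = arctan(9.1924/-9.1924) (quadrant-adjusted) = 135°
z = 13(cos 135° + i sin 135°)


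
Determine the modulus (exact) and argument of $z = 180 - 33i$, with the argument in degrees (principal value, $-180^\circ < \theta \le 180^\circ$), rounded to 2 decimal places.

|z| = sqrt(180^2 + (-33)^2) = 183
arg(z) = arctan(b/a) = arctan(-33/180) (quadrant-adjusted) = -10.39°


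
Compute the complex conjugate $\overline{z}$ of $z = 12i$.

If z = a + bi, then conjugate(z) = a - bi
conjugate(12i) = -12i


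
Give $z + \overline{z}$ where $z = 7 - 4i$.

z + conjugate(z) = (a + bi) + (a - bi) = 2a
= 2 * 7 = 14


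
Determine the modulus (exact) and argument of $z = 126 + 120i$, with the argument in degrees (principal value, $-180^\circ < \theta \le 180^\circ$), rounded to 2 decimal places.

|z| = sqrt(126^2 + 120^2) = 174
arg(z) = arctan(b/a) = arctan(120/126) (quadrant-adjusted) = 43.60°


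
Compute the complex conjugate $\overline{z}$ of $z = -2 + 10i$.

If z = a + bi, then conjugate(z) = a - bi
conjugate(-2 + 10i) = -2 - 10i


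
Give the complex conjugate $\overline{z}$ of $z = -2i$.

If z = a + bi, then conjugate(z) = a - bi
conjugate(-2i) = 2i


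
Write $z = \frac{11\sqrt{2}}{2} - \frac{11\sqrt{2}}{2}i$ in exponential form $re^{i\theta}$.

r = |z| = sqrt((11*sqrt(2)/2)^2 + (-11*sqrt(2)/2)^2) = sqrt(121/2 + 121/2) = sqrt(121) = 11
θ = arctan(b/a) = arctan(-7.7782/7.7782) (quadrant-adjusted) = -45° = -π/4
z = 11e^(-i*π/4)


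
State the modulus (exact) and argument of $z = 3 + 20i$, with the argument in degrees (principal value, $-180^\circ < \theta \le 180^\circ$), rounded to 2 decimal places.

|z| = sqrt(3^2 + 20^2) = sqrt(409)
arg(z) = arctan(b/a) = arctan(20/3) (quadrant-adjusted) = 81.47°


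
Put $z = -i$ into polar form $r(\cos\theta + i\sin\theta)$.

r = |z| = sqrt(a^2 + b^2) = sqrt((0)^2 + (-1)^2) = sqrt(0 + 1) = sqrt(1) = 1
a = 0 and b < 0, so z lies on the negative imaginary axis: θ = 270°
z = 1(cos 270° + i sin 270°)


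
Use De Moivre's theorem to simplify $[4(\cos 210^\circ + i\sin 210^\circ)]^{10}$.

By De Moivre: z^n = r^n(cos(nθ) + i sin(nθ))
= 4^10(cos(10*210°) + i sin(10*210°))
= 1048576(cos 300° + i sin 300°)
= 524288 - 524288*sqrt(3)i


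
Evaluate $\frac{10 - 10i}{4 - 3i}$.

Multiply numerator and denominator by conjugate (4 + 3i):
= (10 - 10i)(4 + 3i) / (4^2 + (-3)^2)
= (70 - 10i) / 25
Divide through by 5: (14 - 2i) / 5
= 14/5 - (2/5)i


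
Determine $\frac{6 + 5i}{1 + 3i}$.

Multiply numerator and denominator by conjugate (1 - 3i):
= (6 + 5i)(1 - 3i) / (1^2 + 3^2)
= (21 - 13i) / 10
= 21/10 - (13/10)i


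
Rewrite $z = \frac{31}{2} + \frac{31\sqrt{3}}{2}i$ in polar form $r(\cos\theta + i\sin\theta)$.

r = |z| = sqrt(a^2 + b^2) = sqrt((31/2)^2 + (31*sqrt(3)/2)^2) = sqrt(961/4 + 2883/4) = sqrt(961) = 31
θ = arctan(b/a) = arctan(26.8468/15.5) (quadrant-adjusted) = 60°
z = 31(cos 60° + i sin 60°)


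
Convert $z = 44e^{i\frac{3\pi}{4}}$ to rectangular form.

a = r cos θ = 44 * -sqrt(2)/2 = -22*sqrt(2)
b = r sin θ = 44 * sqrt(2)/2 = 22*sqrt(2)
z = -22*sqrt(2) + 22*sqrt(2)i


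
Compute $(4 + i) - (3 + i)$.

(4 - 3) + (1 - 1)i = 1


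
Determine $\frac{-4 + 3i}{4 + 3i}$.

Multiply numerator and denominator by conjugate (4 - 3i):
= (-4 + 3i)(4 - 3i) / (4^2 + 3^2)
= (-7 + 24i) / 25
= -7/25 + (24/25)i


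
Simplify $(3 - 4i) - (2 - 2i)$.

(3 - 2) + (-4 - (-2))i = 1 - 2i


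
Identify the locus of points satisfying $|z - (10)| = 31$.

|z - z0| = r describes a circle centered at z0 with radius r
Here z0 = 10 and r = 31
Locus: Circle centered at (10, 0) with radius 31


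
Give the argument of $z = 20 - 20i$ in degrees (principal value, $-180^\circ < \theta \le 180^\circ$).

θ = arctan(b/a) = arctan(-20/20) (quadrant-adjusted) = -45°


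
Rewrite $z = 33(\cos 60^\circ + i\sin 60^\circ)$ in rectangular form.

a = r cos θ = 33 * 1/2 = 33/2
b = r sin θ = 33 * sqrt(3)/2 = 33*sqrt(3)/2
z = 33/2 + (33*sqrt(3)/2)i


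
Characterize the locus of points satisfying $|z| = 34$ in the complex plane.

|z| = 34 means sqrt(x^2 + y^2) = 34
This is a circle of radius 34 centered at the origin


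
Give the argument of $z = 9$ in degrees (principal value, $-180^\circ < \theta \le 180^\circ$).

b = 0 and a > 0, so z lies on the positive real axis: θ = 0°


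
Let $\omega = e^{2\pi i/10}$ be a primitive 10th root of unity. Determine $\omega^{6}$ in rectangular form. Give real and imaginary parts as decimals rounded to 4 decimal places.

ω^6 = e^(2πi·6/10) = e^(i·6π/5)
= cos(6π/5) + i sin(6π/5)
= -0.8090 - 0.5878i


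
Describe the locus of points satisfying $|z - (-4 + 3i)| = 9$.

|z - z0| = r describes a circle centered at z0 with radius r
Here z0 = -4 + 3i and r = 9
Locus: Circle centered at (-4, 3) with radius 9


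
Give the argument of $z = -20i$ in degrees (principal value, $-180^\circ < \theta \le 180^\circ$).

a = 0 and b < 0, so z lies on the negative imaginary axis: θ = -90°


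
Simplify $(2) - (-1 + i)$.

(2 - (-1)) + (0 - 1)i = 3 - i


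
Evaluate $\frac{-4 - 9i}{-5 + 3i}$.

Multiply numerator and denominator by conjugate (-5 - 3i):
= (-4 - 9i)(-5 - 3i) / ((-5)^2 + 3^2)
= (-7 + 57i) / 34
= -7/34 + (57/34)i


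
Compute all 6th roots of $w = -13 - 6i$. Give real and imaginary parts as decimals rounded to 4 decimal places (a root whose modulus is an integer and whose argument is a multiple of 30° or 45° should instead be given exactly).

|w| = sqrt(205) ≈ 14.317821, arg(w) ≈ 204.775141°
Root modulus = sqrt(205)^(1/6) ≈ 1.558282
Root arguments: θ_k = (arg(w) + 360°k)/6 for k = 0, 1, ..., 5
Compute each root as (root modulus)(cos θ_k + i sin θ_k) using full-precision intermediates, then round to 4 decimal places.
Roots: 1.2899 + 0.8743i, -0.1122 + 1.5542i, -1.4021 + 0.6799i, -1.2899 - 0.8743i, 0.1122 - 1.5542i, 1.4021 - 0.6799i


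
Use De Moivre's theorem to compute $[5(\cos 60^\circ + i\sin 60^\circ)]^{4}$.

By De Moivre: z^n = r^n(cos(nθ) + i sin(nθ))
= 5^4(cos(4*60°) + i sin(4*60°))
= 625(cos 240° + i sin 240°)
= -625/2 - (625*sqrt(3)/2)i


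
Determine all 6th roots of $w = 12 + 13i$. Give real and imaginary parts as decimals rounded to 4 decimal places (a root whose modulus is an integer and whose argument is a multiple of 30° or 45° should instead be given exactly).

|w| = sqrt(313) ≈ 17.691806, arg(w) ≈ 47.290610°
Root modulus = sqrt(313)^(1/6) ≈ 1.614217
Root arguments: θ_k = (arg(w) + 360°k)/6 for k = 0, 1, ..., 5
Compute each root as (root modulus)(cos θ_k + i sin θ_k) using full-precision intermediates, then round to 4 decimal places.
Roots: 1.5990 + 0.2214i, 0.6078 + 1.4954i, -0.9912 + 1.2741i, -1.5990 - 0.2214i, -0.6078 - 1.4954i, 0.9912 - 1.2741i


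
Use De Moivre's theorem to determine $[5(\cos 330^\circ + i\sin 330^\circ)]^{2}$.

By De Moivre: z^n = r^n(cos(nθ) + i sin(nθ))
= 5^2(cos(2*330°) + i sin(2*330°))
= 25(cos 300° + i sin 300°)
= 25/2 - (25*sqrt(3)/2)i


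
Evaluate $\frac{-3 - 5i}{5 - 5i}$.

Multiply numerator and denominator by conjugate (5 + 5i):
= (-3 - 5i)(5 + 5i) / (5^2 + (-5)^2)
= (10 - 40i) / 50
Divide through by 10: (1 - 4i) / 5
= 1/5 - (4/5)i


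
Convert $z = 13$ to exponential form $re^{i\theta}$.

r = |z| = sqrt((13)^2 + (0)^2) = sqrt(169 + 0) = sqrt(169) = 13
b = 0 and a > 0, so z lies on the positive real axis: θ = 0
z = 13e^(i*0) = 13


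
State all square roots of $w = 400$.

|w| = 400, arg(w) = 0°
Root modulus = 400^(1/2) = 20
Root arguments: θ_k = (0° + 360°k)/2 for k = 0, 1, ..., 1
Roots: 20, -20


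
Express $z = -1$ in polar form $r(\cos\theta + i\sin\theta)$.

r = |z| = sqrt(a^2 + b^2) = sqrt((-1)^2 + (0)^2) = sqrt(1 + 0) = sqrt(1) = 1
b = 0 and a < 0, so z lies on the negative real axis: θ = 180°
z = 1(cos 180° + i sin 180°)


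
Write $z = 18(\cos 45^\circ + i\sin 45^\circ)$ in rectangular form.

a = r cos θ = 18 * sqrt(2)/2 = 9*sqrt(2)
b = r sin θ = 18 * sqrt(2)/2 = 9*sqrt(2)
z = 9*sqrt(2) + 9*sqrt(2)i


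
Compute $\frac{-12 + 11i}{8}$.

Divisor is real, so divide each part by 8:
= -3/2 + (11/8)i


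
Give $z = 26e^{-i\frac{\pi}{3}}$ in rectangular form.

a = r cos θ = 26 * 1/2 = 13
b = r sin θ = 26 * -sqrt(3)/2 = -13*sqrt(3)
z = 13 - 13*sqrt(3)i


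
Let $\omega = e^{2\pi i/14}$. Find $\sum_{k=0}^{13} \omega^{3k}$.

Let ζ = ω^3 = e^(2πi·3/14). Since 14 ∤ 3, ζ ≠ 1.
Sum = Σ_{k=0}^{13} ζ^k = (ζ^14 - 1)/(ζ - 1) = (ω^{3·14} - 1)/(ζ - 1) = (1 - 1)/(ζ - 1) = 0


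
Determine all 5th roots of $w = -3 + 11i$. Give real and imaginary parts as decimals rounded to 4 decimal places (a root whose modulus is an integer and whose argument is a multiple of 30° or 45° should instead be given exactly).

|w| = sqrt(130) ≈ 11.401754, arg(w) ≈ 105.255119°
Root modulus = sqrt(130)^(1/5) ≈ 1.627025
Root arguments: θ_k = (arg(w) + 360°k)/5 for k = 0, 1, ..., 4
Compute each root as (root modulus)(cos θ_k + i sin θ_k) using full-precision intermediates, then round to 4 decimal places.
Roots: 1.5184 + 0.5844i, -0.0866 + 1.6247i, -1.5720 + 0.4197i, -0.8849 - 1.3653i, 1.0250 - 1.2635i


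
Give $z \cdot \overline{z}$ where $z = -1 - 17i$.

z * conjugate(z) = |z|^2 = a^2 + b^2
= (-1)^2 + (-17)^2 = 290


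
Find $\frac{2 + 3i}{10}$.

Divisor is real, so divide each part by 10:
= 1/5 + (3/10)i


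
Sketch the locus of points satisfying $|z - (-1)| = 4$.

|z - z0| = r describes a circle centered at z0 with radius r
Here z0 = -1 and r = 4
Locus: Circle centered at (-1, 0) with radius 4


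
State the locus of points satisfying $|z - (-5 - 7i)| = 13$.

|z - z0| = r describes a circle centered at z0 with radius r
Here z0 = -5 - 7i and r = 13
Locus: Circle centered at (-5, -7) with radius 13


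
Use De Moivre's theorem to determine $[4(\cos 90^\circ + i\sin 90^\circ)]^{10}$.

By De Moivre: z^n = r^n(cos(nθ) + i sin(nθ))
= 4^10(cos(10*90°) + i sin(10*90°))
= 1048576(cos 180° + i sin 180°)
= -1048576


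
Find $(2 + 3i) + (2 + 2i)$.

(2 + 2) + (3 + 2)i = 4 + 5i


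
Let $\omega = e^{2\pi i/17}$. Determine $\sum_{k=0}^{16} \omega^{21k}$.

Let ζ = ω^21 = e^(2πi·21/17). Since 17 ∤ 21, ζ ≠ 1.
Sum = Σ_{k=0}^{16} ζ^k = (ζ^17 - 1)/(ζ - 1) = (ω^{21·17} - 1)/(ζ - 1) = (1 - 1)/(ζ - 1) = 0


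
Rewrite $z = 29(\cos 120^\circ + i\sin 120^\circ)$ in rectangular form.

a = r cos θ = 29 * -1/2 = -29/2
b = r sin θ = 29 * sqrt(3)/2 = 29*sqrt(3)/2
z = -29/2 + (29*sqrt(3)/2)i


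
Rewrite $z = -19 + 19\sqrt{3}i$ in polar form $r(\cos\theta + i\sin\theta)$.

r = |z| = sqrt(a^2 + b^2) = sqrt((-19)^2 + (19*sqrt(3))^2) = sqrt(361 + 1083) = sqrt(1444) = 38
θ = arctan(b/a) = arctan(32.909/-19) (quadrant-adjusted) = 120°
z = 38(cos 120° + i sin 120°)


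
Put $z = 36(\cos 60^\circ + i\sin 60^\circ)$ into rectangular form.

a = r cos θ = 36 * 1/2 = 18
b = r sin θ = 36 * sqrt(3)/2 = 18*sqrt(3)
z = 18 + 18*sqrt(3)i


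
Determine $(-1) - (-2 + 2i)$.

(-1 - (-2)) + (0 - 2)i = 1 - 2i


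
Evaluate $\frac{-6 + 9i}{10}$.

Divisor is real, so divide each part by 10:
= -3/5 + (9/10)i


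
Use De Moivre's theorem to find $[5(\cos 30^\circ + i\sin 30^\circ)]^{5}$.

By De Moivre: z^n = r^n(cos(nθ) + i sin(nθ))
= 5^5(cos(5*30°) + i sin(5*30°))
= 3125(cos 150° + i sin 150°)
= -3125*sqrt(3)/2 + (3125/2)i


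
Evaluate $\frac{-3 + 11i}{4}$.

Divisor is real, so divide each part by 4:
= -3/4 + (11/4)i


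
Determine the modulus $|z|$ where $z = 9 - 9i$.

|z| = sqrt(a^2 + b^2) = sqrt(9^2 + (-9)^2) = sqrt(162) = sqrt(162)


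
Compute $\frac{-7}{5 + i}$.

Multiply numerator and denominator by conjugate (5 - i):
= (-7)(5 - i) / (5^2 + 1^2)
= (-35 + 7i) / 26
= -35/26 + (7/26)i


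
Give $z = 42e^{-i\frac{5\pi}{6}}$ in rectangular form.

a = r cos θ = 42 * -sqrt(3)/2 = -21*sqrt(3)
b = r sin θ = 42 * -1/2 = -21
z = -21*sqrt(3) - 21i


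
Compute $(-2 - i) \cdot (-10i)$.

(a1*a2 - b1*b2) + (a1*b2 + b1*a2)i
= (0 - 10) + (20 + 0)i
= -10 + 20i


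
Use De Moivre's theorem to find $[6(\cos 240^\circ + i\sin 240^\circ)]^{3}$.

By De Moivre: z^n = r^n(cos(nθ) + i sin(nθ))
= 6^3(cos(3*240°) + i sin(3*240°))
= 216(cos 0° + i sin 0°)
= 216


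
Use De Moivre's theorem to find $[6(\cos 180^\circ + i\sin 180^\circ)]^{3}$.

By De Moivre: z^n = r^n(cos(nθ) + i sin(nθ))
= 6^3(cos(3*180°) + i sin(3*180°))
= 216(cos 180° + i sin 180°)
= -216


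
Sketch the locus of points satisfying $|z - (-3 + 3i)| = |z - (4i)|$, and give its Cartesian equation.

|z - z1| = |z - z2| means z is equidistant from z1 and z2,
i.e. the perpendicular bisector of the segment from (-3, 3) to (0, 4) (midpoint (-3/2, 7/2)).
With z = x + yi, square both sides:
(x - (-3))^2 + (y - 3)^2 = (x - 0)^2 + (y - 4)^2
The x^2 and y^2 terms cancel: 6x + 2y = 16 - 18 = -2
Simplify: 3x + y = -1
Locus: Perpendicular bisector of the segment from (-3, 3) to (0, 4): the line 3x + y = -1


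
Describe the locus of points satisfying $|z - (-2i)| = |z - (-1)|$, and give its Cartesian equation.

|z - z1| = |z - z2| means z is equidistant from z1 and z2,
i.e. the perpendicular bisector of the segment from (0, -2) to (-1, 0) (midpoint (-1/2, -1)).
With z = x + yi, square both sides:
(x - 0)^2 + (y - (-2))^2 = (x - (-1))^2 + (y - 0)^2
The x^2 and y^2 terms cancel: -2x + 4y = 1 - 4 = -3
Simplify: 2x - 4y = 3
Locus: Perpendicular bisector of the segment from (0, -2) to (-1, 0): the line 2x - 4y = 3


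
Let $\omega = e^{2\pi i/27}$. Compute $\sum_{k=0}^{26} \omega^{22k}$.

Let ζ = ω^22 = e^(2πi·22/27). Since 27 ∤ 22, ζ ≠ 1.
Sum = Σ_{k=0}^{26} ζ^k = (ζ^27 - 1)/(ζ - 1) = (ω^{22·27} - 1)/(ζ - 1) = (1 - 1)/(ζ - 1) = 0


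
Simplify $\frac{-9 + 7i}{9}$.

Divisor is real, so divide each part by 9:
= -1 + (7/9)i


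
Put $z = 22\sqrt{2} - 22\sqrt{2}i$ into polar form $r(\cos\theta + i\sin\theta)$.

r = |z| = sqrt(a^2 + b^2) = sqrt((22*sqrt(2))^2 + (-22*sqrt(2))^2) = sqrt(968 + 968) = sqrt(1936) = 44
θ = arctan(b/a) = arctan(-31.1127/31.1127) (quadrant-adjusted) = 315°
z = 44(cos 315° + i sin 315°)


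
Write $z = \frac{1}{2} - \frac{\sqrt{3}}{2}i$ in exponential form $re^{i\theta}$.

r = |z| = sqrt((1/2)^2 + (-sqrt(3)/2)^2) = sqrt(1/4 + 3/4) = sqrt(1) = 1
θ = arctan(b/a) = arctan(-0.866/0.5) (quadrant-adjusted) = -60° = -π/3
z = 1e^(-i*π/3)


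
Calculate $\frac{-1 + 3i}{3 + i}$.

Multiply numerator and denominator by conjugate (3 - i):
= (-1 + 3i)(3 - i) / (3^2 + 1^2)
= (10i) / 10
= i


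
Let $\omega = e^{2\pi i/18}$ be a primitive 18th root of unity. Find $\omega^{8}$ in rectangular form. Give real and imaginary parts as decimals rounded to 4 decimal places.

ω^8 = e^(2πi·8/18) = e^(i·8π/9)
= cos(8π/9) + i sin(8π/9)
= -0.9397 + 0.3420i


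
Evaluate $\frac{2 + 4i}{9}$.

Divisor is real, so divide each part by 9:
= 2/9 + (4/9)i


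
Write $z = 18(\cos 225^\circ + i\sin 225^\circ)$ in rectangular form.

a = r cos θ = 18 * -sqrt(2)/2 = -9*sqrt(2)
b = r sin θ = 18 * -sqrt(2)/2 = -9*sqrt(2)
z = -9*sqrt(2) - 9*sqrt(2)i


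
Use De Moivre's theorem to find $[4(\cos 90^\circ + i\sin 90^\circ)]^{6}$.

By De Moivre: z^n = r^n(cos(nθ) + i sin(nθ))
= 4^6(cos(6*90°) + i sin(6*90°))
= 4096(cos 180° + i sin 180°)
= -4096


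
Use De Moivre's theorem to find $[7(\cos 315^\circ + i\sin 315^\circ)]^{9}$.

By De Moivre: z^n = r^n(cos(nθ) + i sin(nθ))
= 7^9(cos(9*315°) + i sin(9*315°))
= 40353607(cos 315° + i sin 315°)
= 40353607*sqrt(2)/2 - (40353607*sqrt(2)/2)i


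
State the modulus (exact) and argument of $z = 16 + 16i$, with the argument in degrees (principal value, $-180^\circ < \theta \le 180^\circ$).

|z| = sqrt(16^2 + 16^2) = sqrt(512)
arg(z) = arctan(b/a) = arctan(16/16) (quadrant-adjusted) = 45°


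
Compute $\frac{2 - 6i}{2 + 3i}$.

Multiply numerator and denominator by conjugate (2 - 3i):
= (2 - 6i)(2 - 3i) / (2^2 + 3^2)
= (-14 - 18i) / 13
= -14/13 - (18/13)i


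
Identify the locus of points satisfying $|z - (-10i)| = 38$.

|z - z0| = r describes a circle centered at z0 with radius r
Here z0 = -10i and r = 38
Locus: Circle centered at (0, -10) with radius 38


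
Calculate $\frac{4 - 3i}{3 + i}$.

Multiply numerator and denominator by conjugate (3 - i):
= (4 - 3i)(3 - i) / (3^2 + 1^2)
= (9 - 13i) / 10
= 9/10 - (13/10)i


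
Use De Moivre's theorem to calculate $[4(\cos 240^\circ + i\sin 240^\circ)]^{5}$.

By De Moivre: z^n = r^n(cos(nθ) + i sin(nθ))
= 4^5(cos(5*240°) + i sin(5*240°))
= 1024(cos 120° + i sin 120°)
= -512 + 512*sqrt(3)i


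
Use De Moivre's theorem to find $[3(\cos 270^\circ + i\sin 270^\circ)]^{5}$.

By De Moivre: z^n = r^n(cos(nθ) + i sin(nθ))
= 3^5(cos(5*270°) + i sin(5*270°))
= 243(cos 270° + i sin 270°)
= -243i


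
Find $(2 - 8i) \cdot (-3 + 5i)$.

(a1*a2 - b1*b2) + (a1*b2 + b1*a2)i
= (-6 - (-40)) + (10 + 24)i
= 34 + 34i


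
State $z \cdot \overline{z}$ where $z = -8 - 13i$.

z * conjugate(z) = |z|^2 = a^2 + b^2
= (-8)^2 + (-13)^2 = 233


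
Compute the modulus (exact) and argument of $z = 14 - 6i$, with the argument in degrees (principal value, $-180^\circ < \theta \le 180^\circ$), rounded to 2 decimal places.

|z| = sqrt(14^2 + (-6)^2) = sqrt(232)
arg(z) = arctan(b/a) = arctan(-6/14) (quadrant-adjusted) = -23.20°


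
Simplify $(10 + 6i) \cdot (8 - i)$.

(a1*a2 - b1*b2) + (a1*b2 + b1*a2)i
= (80 - (-6)) + (-10 + 48)i
= 86 + 38i


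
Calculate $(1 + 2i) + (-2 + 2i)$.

(1 + (-2)) + (2 + 2)i = -1 + 4i


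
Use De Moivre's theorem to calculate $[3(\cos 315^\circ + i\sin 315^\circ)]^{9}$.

By De Moivre: z^n = r^n(cos(nθ) + i sin(nθ))
= 3^9(cos(9*315°) + i sin(9*315°))
= 19683(cos 315° + i sin 315°)
= 19683*sqrt(2)/2 - (19683*sqrt(2)/2)i


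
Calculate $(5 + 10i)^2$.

(a + bi)^2 = a^2 - b^2 + 2abi
= 5^2 - 10^2 + 2*5*10i
= -75 + 100i


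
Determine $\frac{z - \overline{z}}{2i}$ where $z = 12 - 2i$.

z - conjugate(z) = 2bi
(z - conjugate(z))/(2i) = 2bi/(2i) = b = -2


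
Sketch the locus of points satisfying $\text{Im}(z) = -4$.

Im(z) = y where z = x + yi; the equation y = -4 is satisfied by all points with that y-coordinate
Locus: Horizontal line y = -4


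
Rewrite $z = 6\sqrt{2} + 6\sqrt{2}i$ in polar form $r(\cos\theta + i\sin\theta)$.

r = |z| = sqrt(a^2 + b^2) = sqrt((6*sqrt(2))^2 + (6*sqrt(2))^2) = sqrt(72 + 72) = sqrt(144) = 12
θ = arctan(b/a) = arctan(8.4853/8.4853) (quadrant-adjusted) = 45°
z = 12(cos 45° + i sin 45°)


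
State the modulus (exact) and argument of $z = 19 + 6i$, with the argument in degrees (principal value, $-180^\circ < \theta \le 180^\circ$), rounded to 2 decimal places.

|z| = sqrt(19^2 + 6^2) = sqrt(397)
arg(z) = arctan(b/a) = arctan(6/19) (quadrant-adjusted) = 17.53°


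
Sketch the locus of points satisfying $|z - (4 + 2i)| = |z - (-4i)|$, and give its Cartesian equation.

|z - z1| = |z - z2| means z is equidistant from z1 and z2,
i.e. the perpendicular bisector of the segment from (4, 2) to (0, -4) (midpoint (2, -1)).
With z = x + yi, square both sides:
(x - 4)^2 + (y - 2)^2 = (x - 0)^2 + (y - (-4))^2
The x^2 and y^2 terms cancel: -8x + (-12)y = 16 - 20 = -4
Simplify: 2x + 3y = 1
Locus: Perpendicular bisector of the segment from (4, 2) to (0, -4): the line 2x + 3y = 1


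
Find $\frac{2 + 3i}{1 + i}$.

Multiply numerator and denominator by conjugate (1 - i):
= (2 + 3i)(1 - i) / (1^2 + 1^2)
= (5 + i) / 2
= 5/2 + (1/2)i


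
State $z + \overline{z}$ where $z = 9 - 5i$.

z + conjugate(z) = (a + bi) + (a - bi) = 2a
= 2 * 9 = 18


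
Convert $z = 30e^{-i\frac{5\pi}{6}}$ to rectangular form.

a = r cos θ = 30 * -sqrt(3)/2 = -15*sqrt(3)
b = r sin θ = 30 * -1/2 = -15
z = -15*sqrt(3) - 15i


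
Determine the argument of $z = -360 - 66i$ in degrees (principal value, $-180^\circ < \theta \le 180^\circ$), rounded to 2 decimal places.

θ = arctan(b/a) = arctan(-66/-360) (quadrant-adjusted) = -169.61°


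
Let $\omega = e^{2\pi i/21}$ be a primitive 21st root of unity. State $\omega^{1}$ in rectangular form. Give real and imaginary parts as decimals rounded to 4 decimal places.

ω^1 = e^(2πi·1/21) = e^(i·2π/21)
= cos(2π/21) + i sin(2π/21)
= 0.9556 + 0.2948i


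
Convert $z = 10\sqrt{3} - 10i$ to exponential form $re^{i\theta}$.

r = |z| = sqrt((10*sqrt(3))^2 + (-10)^2) = sqrt(300 + 100) = sqrt(400) = 20
θ = arctan(b/a) = arctan(-10/17.3205) (quadrant-adjusted) = -30° = -π/6
z = 20e^(-i*π/6)


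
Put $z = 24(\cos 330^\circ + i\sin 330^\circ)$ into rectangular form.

a = r cos θ = 24 * sqrt(3)/2 = 12*sqrt(3)
b = r sin θ = 24 * -1/2 = -12
z = 12*sqrt(3) - 12i


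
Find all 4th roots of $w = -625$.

|w| = 625, arg(w) = 180°
Root modulus = 625^(1/4) = 5
Root arguments: θ_k = (180° + 360°k)/4 for k = 0, 1, ..., 3
Roots: 5*sqrt(2)/2 + (5*sqrt(2)/2)i, -5*sqrt(2)/2 + (5*sqrt(2)/2)i, -5*sqrt(2)/2 - (5*sqrt(2)/2)i, 5*sqrt(2)/2 - (5*sqrt(2)/2)i


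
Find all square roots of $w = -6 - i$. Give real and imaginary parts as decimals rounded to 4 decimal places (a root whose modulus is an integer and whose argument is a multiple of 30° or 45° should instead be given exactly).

|w| = sqrt(37) ≈ 6.082763, arg(w) ≈ 189.462322°
Root modulus = sqrt(37)^(1/2) ≈ 2.466326
Root arguments: θ_k = (arg(w) + 360°k)/2 for k = 0, 1, ..., 1
Compute each root as (root modulus)(cos θ_k + i sin θ_k) using full-precision intermediates, then round to 4 decimal places.
Roots: -0.2034 + 2.4579i, 0.2034 - 2.4579i


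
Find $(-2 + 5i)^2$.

(a + bi)^2 = a^2 - b^2 + 2abi
= (-2)^2 - 5^2 + 2*(-2)*5i
= -21 - 20i


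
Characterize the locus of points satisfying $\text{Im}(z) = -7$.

Im(z) = y where z = x + yi; the equation y = -7 is satisfied by all points with that y-coordinate
Locus: Horizontal line y = -7


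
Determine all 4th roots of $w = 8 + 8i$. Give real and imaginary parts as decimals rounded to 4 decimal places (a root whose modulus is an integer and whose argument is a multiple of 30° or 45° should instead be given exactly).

|w| = sqrt(128) ≈ 11.313708, arg(w) = 45°
Root modulus = sqrt(128)^(1/4) ≈ 1.834008
Root arguments: θ_k = (45° + 360°k)/4 for k = 0, 1, ..., 3
Compute each root as (root modulus)(cos θ_k + i sin θ_k) using full-precision intermediates, then round to 4 decimal places.
Roots: 1.7988 + 0.3578i, -0.3578 + 1.7988i, -1.7988 - 0.3578i, 0.3578 - 1.7988i
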